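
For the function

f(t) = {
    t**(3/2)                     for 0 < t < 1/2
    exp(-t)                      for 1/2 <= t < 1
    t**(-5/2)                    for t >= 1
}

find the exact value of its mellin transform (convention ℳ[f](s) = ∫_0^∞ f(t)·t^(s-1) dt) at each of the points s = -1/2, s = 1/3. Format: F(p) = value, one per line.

F(-1/2) = -2*sqrt(pi)*erfc(sqrt(2)/2) - 2*exp(-1) + 2*sqrt(pi)*erfc(1) + 5/6 + 2*sqrt(2)*exp(-1/2)
F(1/3) = -uppergamma(1/3, 1) + 3*2**(1/6)/22 + 6/13 + uppergamma(1/3, 1/2)

linearity at 1/2, 1 turns ℳ[f](s) into 3 summed integrals
over [0, 1/2), the kernel integral of t**(3/2) enters the sum
over [1/2, 1), the kernel integral of exp(-t) enters the sum
segment [1, ∞) carries t**(-5/2); integrate it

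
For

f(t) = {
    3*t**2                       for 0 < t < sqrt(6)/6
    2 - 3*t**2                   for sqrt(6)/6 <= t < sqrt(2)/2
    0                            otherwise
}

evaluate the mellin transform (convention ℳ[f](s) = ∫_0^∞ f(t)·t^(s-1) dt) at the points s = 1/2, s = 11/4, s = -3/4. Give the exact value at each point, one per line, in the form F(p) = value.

F(1/2) = 6**(3/4)*(-18 + 17*3**(1/4))/30
F(11/4) = 6**(5/8)*(-18 + 43*3**(3/8))/1254
F(-3/4) = -58*2**(3/8)/15 + 52*6**(3/8)/15

strip the power substitution: 3*t on [0, 1/6); 2 - 3*t on [1/6, 1/2)
the common scale on t comes off first: t on [0, 1/2); 2 - t on [1/2, 3/2)
summing 2 kernel integrals split by sqrt(6)/6 yields ℳ[f](s)
∫ over [0, sqrt(6)/6) of 3*t**2·t^(s-1) joins the sum
piece [sqrt(6)/6, sqrt(2)/2): integrate (2 - 3*t**2) against the kernel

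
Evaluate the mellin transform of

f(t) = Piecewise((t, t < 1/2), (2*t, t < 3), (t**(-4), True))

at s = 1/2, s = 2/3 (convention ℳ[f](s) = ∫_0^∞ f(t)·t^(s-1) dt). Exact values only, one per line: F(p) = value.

summing 3 kernel integrals split by 1/2, 3 yields ℳ[f](s)
on [0, 1/2) integrate f = t against the kernel
over [1/2, 3), the kernel integral of 2*t enters the sum
between 3 and ∞ the integrand is t**(-4)·t^(s-1)

F(1/2) = sqrt(2)*(-189 + 2270*sqrt(6))/1134
F(2/3) = 2**(1/3)*(-81 + 973*6**(2/3))/540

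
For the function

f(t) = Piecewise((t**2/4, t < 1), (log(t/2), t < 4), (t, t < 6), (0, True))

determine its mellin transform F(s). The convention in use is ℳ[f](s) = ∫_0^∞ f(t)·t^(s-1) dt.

(-16*2**(2*s)*s**2*(s + 2) + 4*2**(2*s)*s*(s + 1)*(s + 2)*log(2) - 4*2**(2*s)*(s + 1)*(s + 2) + 24*6**s*s**2*(s + 2) + s**2*(s + 1) + 4*s*(s + 1)*(s + 2)*log(2) + 4*(s + 1)*(s + 2))/(4*s**2*(s + 1)*(s + 2))
  Re(s) > -2

back out the common scale on t: t**2 on [0, 1/2); log(t) on [1/2, 2); 2*t on [2, 3)
summing 3 kernel integrals split by 1, 4 yields ℳ[f](s)
piece [0, 1): integrate t**2/4 against the kernel
for t in [1, 4): the term is ∫ log(t/2)·t^(s-1)
segment 4 to 6 holds t; add its integral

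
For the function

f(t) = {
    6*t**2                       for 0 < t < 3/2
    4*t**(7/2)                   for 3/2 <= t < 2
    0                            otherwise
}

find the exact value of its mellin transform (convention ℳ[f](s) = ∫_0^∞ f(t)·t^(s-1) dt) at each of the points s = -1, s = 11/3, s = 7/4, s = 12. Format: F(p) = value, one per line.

F(-1) = -9*sqrt(6)/5 + 9 + 32*sqrt(2)/5
F(11/3) = -6561*2**(5/6)*3**(1/6)/1376 + 2187*2**(1/3)*3**(2/3)/544 + 3072*2**(1/6)/43
F(7/4) = 2**(1/4)*(-1215*sqrt(2)*3**(1/4) + 1134*3**(3/4) + 10240)/420
F(12) = -14348907*sqrt(6)/253952 + 14348907/114688 + 262144*sqrt(2)/31

cuts at 3/2: linearity sums the 2 kernel integrals
over [0, 3/2), the kernel integral of 6*t**2 enters the sum
[3/2, 2) adds the kernel integral of 4*t**(7/2)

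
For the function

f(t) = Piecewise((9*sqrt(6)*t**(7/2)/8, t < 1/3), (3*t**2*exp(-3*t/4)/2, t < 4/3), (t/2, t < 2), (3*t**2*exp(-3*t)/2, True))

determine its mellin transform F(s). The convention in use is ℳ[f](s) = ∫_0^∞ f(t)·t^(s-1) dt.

2**s*(32*24**s*(s + 1)*(2*s + 7)*uppergamma(s + 2, 1/4)/3 - 32*24**s*(s + 1)*(2*s + 7)*uppergamma(s + 2, 1)/3 - 8*24**s*(2*s + 7)/3 + 4*6**(2*s)*(2*s + 7) + 2*6**s*(s + 1)*(2*s + 7)*uppergamma(s + 2, 6)/3 + sqrt(2)*6**s*(s + 1)/3)/(4*36**s*(s + 1)*(2*s + 7))
  Re(s) > -7/2

the shared t-power comes off first: 9*sqrt(6)*t**(5/2)/8 on [0, 1/3); 3*t*exp(-3*t/4)/2 on [1/3, 4/3); 1/2 on [4/3, 2); …
strip the common scale on t: t**(5/2) on [0, 1/2); t*exp(-t/2) on [1/2, 2); 1/2 on [2, 3); …
strip the shared t-power: t**(3/2) on [0, 1/2); exp(-t/2) on [1/2, 2); 1/(2*t) on [2, 3); …
summing 4 kernel integrals split by 1/3, 4/3, 2 yields ℳ[f](s)
[0, 1/3) adds the kernel integral of 9*sqrt(6)*t**(7/2)/8
between 1/3 and 4/3 the integrand is 3*t**2*exp(-3*t/4)/2·t^(s-1)
[4/3, 2) adds the kernel integral of t/2
∫ 3*t**2*exp(-3*t)/2·t^(s-1) over [2, ∞)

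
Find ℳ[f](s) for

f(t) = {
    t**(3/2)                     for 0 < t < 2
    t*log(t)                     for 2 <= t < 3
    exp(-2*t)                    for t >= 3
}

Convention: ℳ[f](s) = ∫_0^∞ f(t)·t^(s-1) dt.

(-12**s*s*(2*s + 3)*log(4) - 12**s*(2*s + 3)*log(4) + 12**s*(4*s + 6) + 12**s*sqrt(2)*(4*s**2 + 8*s + 4) + 3*18**s*s*(2*s + 3)*log(3) + 18**s*(-6*s - 9) + 3*18**s*(2*s + 3)*log(3) + 3**s*(2*s + 3)*(s**2 + 2*s + 1)*uppergamma(s, 6))/(6**s*(2*s + 3)*(s**2 + 2*s + 1))
  Re(s) > -3/2

summing 3 kernel integrals split by 2, 3 yields ℳ[f](s)
[0, 2) adds the kernel integral of t**(3/2)
between 2 and 3 the integrand is t*log(t)·t^(s-1)
[3, ∞) adds the kernel integral of exp(-2*t)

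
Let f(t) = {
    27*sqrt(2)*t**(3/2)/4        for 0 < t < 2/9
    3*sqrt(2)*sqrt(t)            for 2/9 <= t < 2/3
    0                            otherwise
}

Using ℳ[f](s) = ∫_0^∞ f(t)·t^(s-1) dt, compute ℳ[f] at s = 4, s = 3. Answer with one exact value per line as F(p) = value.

F(4) = -416/649539 + 64*sqrt(3)/729
F(3) = -176/45927 + 32*sqrt(3)/189

reversing the common scale on t: 3*sqrt(3)*t**(3/2) on [0, 1/3); 2*sqrt(3)*sqrt(t) on [1/3, 1)
remove the common scale on t first: t**(3/2) on [0, 1); 2*sqrt(t) on [1, 3)
the 2 pieces separated at 2/9 each add one integral
for t in [0, 2/9): the term is ∫ 27*sqrt(2)*t**(3/2)/4·t^(s-1)
between 2/9 and 2/3 the integrand is 3*sqrt(2)*sqrt(t)·t^(s-1)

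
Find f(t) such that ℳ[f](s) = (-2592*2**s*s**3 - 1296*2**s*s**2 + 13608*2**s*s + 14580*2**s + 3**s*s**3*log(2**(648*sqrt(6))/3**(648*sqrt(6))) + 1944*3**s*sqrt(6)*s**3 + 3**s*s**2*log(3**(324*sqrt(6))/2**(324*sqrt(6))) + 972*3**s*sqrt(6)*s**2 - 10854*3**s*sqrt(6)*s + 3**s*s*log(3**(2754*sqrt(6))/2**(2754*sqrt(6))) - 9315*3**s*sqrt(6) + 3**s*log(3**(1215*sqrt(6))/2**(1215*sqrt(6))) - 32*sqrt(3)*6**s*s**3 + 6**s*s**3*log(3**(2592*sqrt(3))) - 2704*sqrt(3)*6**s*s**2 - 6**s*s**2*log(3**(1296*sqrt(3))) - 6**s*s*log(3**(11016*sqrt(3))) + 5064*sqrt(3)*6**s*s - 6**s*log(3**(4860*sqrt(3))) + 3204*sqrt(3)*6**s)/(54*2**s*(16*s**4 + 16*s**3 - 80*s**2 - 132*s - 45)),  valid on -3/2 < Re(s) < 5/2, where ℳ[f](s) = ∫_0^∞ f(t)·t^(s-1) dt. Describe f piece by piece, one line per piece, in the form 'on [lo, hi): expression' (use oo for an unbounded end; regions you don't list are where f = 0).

on [0, 1): t**(3/2)
on [1, 3/2): sqrt(t)*(t + 3)
on [3/2, 3): t**(3/2)*log(t)
on [3, oo): t**(-5/2)

back out the shared t-power: t on [0, 1); t + 3 on [1, 3/2); t*log(t) on [3/2, 3); …
linearity at 1, 3/2, 3 turns ℳ[f](s) into 4 summed integrals
[0, 1) adds the kernel integral of t**(3/2)
∫ over [1, 3/2) of sqrt(t)*(t + 3)·t^(s-1) joins the sum
between 3/2 and 3 the integrand is t**(3/2)*log(t)·t^(s-1)
on [3, ∞) integrate f = t**(-5/2) against the kernel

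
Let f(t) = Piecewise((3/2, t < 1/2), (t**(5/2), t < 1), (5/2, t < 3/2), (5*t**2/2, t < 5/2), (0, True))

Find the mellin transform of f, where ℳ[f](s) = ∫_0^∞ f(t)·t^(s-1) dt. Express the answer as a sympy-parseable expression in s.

linearity at 1/2, 1, 3/2 turns ℳ[f](s) into 4 summed integrals
segment 0 to 1/2 holds 3/2; add its integral
the [1/2, 1) slice contributes ∫ t**(5/2)·t^(s-1) dt
segment [1, 3/2) carries 5/2; integrate it
for t in [3/2, 5/2): the term is ∫ 5*t**2/2·t^(s-1)

(16*2**s*s*(s + 2) - 20*2**s*(s + 2)*(2*s + 5) - 45*3**s*s*(2*s + 5) + 20*3**s*(s + 2)*(2*s + 5) + 125*5**s*s*(2*s + 5) - 2*sqrt(2)*s*(s + 2) + 12*(s + 2)*(2*s + 5))/(8*2**s*s*(s + 2)*(2*s + 5))
  Re(s) > 0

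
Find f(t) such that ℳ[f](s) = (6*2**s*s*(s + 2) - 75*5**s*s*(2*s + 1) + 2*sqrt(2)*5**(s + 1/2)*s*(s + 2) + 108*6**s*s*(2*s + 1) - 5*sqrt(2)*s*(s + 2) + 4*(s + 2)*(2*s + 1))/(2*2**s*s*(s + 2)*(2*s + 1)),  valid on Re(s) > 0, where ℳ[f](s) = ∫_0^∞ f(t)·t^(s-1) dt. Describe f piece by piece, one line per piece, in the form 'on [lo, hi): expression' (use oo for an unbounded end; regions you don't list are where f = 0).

linearity at 1/2, 1, 5/2 turns ℳ[f](s) into 4 summed integrals
on [0, 1/2) integrate f = 2 against the kernel
over [1/2, 1), the kernel integral of 5*sqrt(t)/2 enters the sum
∫ sqrt(t)·t^(s-1) over [1, 5/2)
between 5/2 and 3 the integrand is 6*t**2·t^(s-1)

on [0, 1/2): 2
on [1/2, 1): 5*sqrt(t)/2
on [1, 5/2): sqrt(t)
on [5/2, 3): 6*t**2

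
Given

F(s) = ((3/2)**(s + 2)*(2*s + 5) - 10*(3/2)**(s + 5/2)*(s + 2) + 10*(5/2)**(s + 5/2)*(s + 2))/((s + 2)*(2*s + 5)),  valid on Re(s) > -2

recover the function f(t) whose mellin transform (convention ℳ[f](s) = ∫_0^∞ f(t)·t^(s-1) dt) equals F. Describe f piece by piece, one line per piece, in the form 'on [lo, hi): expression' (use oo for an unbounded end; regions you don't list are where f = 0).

summing 2 kernel integrals split by 3/2 yields ℳ[f](s)
piece [0, 3/2): integrate t**2 against the kernel
between 3/2 and 5/2 the integrand is 5*t**(5/2)·t^(s-1)

on [0, 3/2): t**2
on [3/2, 5/2): 5*t**(5/2)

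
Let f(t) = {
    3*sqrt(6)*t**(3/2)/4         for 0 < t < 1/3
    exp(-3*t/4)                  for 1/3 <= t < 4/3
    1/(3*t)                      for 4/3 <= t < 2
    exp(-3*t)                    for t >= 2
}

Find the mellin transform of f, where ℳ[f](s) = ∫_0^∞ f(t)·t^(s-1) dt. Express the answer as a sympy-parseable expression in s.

(24**s*(s - 1)*(2*s + 3)*uppergamma(s, 1/4) - 24**s*(s - 1)*(2*s + 3)*uppergamma(s, 1) - 24**s*(2*s + 3)/4 + 36**s*(2*s + 3)/6 + 6**s*(s - 1)*(2*s + 3)*uppergamma(s, 6) + sqrt(2)*6**s*(s - 1)/2)/(18**s*(s - 1)*(2*s + 3))
  Re(s) > -3/2

undo the common scale on t: t**(3/2) on [0, 1/2); exp(-t/2) on [1/2, 2); 1/(2*t) on [2, 3); …
summing 4 kernel integrals split by 1/3, 4/3, 2 yields ℳ[f](s)
segment 0 to 1/3 holds 3*sqrt(6)*t**(3/2)/4; add its integral
the [1/3, 4/3) slice contributes ∫ exp(-3*t/4)·t^(s-1) dt
between 4/3 and 2 the integrand is 1/(3*t)·t^(s-1)
between 2 and ∞ the integrand is exp(-3*t)·t^(s-1)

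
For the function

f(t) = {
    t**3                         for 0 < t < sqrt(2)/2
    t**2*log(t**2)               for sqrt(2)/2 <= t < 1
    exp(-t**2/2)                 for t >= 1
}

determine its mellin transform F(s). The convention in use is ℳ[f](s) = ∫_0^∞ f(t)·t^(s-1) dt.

strip the power substitution: t**(3/2) on [0, 1/2); t*log(t) on [1/2, 1); exp(-t/2) on [1, ∞)
breakpoints sqrt(2)/2, 1: one integral from each of the 3 segments
between 0 and sqrt(2)/2 the integrand is t**3·t^(s-1)
the [sqrt(2)/2, 1) slice contributes ∫ t**2*log(t**2)·t^(s-1) dt
over [1, ∞), the kernel integral of exp(-t**2/2) enters the sum

(-2*2**(s/2)*(s + 3) + 2*2**s*(s + 3)*(s**2/4 + s + 1)*uppergamma(s/2, 1/2) + s*(s + 3)*log(2)/2 + s + (s + 3)*log(2) + sqrt(2)*(s**2/4 + s + 1) + 3)/(4*2**(s/2)*(s + 3)*(s**2/4 + s + 1))
  Re(s) > -3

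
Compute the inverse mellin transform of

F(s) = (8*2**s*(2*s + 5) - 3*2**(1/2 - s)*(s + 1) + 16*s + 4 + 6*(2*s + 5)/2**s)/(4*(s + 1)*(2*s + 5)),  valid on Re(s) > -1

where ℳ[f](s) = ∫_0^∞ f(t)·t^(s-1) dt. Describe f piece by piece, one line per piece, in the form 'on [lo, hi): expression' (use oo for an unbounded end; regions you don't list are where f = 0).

decompose at 1/2, 1; ℳ[f](s) sums the 3 pieces' integrals
for t in [0, 1/2): the term is ∫ 3*t·t^(s-1)
segment [1/2, 1) carries 3*t**(5/2); integrate it
for t in [1, 2): the term is ∫ t·t^(s-1)

on [0, 1/2): 3*t
on [1/2, 1): 3*t**(5/2)
on [1, 2): t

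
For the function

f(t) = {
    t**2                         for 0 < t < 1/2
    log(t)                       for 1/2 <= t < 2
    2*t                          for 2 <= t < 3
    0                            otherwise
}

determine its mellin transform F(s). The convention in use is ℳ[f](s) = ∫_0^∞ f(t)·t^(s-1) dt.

(-16*2**(2*s)*s**2*(s + 2) + 4*2**(2*s)*s*(s + 1)*(s + 2)*log(2) - 4*2**(2*s)*(s + 1)*(s + 2) + 24*6**s*s**2*(s + 2) + s**2*(s + 1) + 4*s*(s + 1)*(s + 2)*log(2) + 4*(s + 1)*(s + 2))/(4*2**s*s**2*(s + 1)*(s + 2))
  Re(s) > -2

f breaks at 1/2, 2 into 3 integrals to sum
for t in [0, 1/2): the term is ∫ t**2·t^(s-1)
over [1/2, 2), the kernel integral of log(t) enters the sum
∫ 2*t·t^(s-1) over [2, 3)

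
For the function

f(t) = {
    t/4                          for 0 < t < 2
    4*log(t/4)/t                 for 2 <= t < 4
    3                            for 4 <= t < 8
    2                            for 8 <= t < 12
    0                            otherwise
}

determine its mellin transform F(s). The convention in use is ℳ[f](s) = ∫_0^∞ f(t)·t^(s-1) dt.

invert the common scale on t to get t/2 on [0, 1); 2*log(t/2)/t on [1, 2); 3 on [2, 4); …
strip the common scale on t: t on [0, 1/2); log(t)/t on [1/2, 1); 3 on [1, 2); …
breakpoints 2, 4, 8: one integral from each of the 4 segments
segment 0 to 2 holds t/4; add its integral
∫ 4*log(t/4)/t·t^(s-1) over [2, 4)
between 4 and 8 the integrand is 3·t^(s-1)
on [8, 12) integrate f = 2 against the kernel

2**s*(2*2**(2*s)*(s + 1)*(s**2 - 2*s + 1) - 2*2**s*s*(s + 1) - 6*2**s*(s + 1)*(s**2 - 2*s + 1) + 4*6**s*(s + 1)*(s**2 - 2*s + 1) + 4*s**2*(s + 1)*log(2) - 4*s*(s + 1)*log(2) + 4*s*(s + 1) + s*(s**2 - 2*s + 1))/(2*s*(s + 1)*(s**2 - 2*s + 1))
  Re(s) > -1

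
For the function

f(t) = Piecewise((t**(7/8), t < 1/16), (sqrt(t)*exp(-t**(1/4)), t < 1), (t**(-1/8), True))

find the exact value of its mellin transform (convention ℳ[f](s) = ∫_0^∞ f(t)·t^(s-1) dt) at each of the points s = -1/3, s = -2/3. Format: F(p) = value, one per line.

F(-1/3) = -4*uppergamma(2/3, 1) + 3*2**(5/6)/13 + 24/11 + 4*uppergamma(2/3, 1/2)
F(-2/3) = -4*uppergamma(-2/3, 1) + 24/19 + 4*uppergamma(-2/3, 1/2) + 12*2**(1/6)/5

back out the power substitution: t**(7/4) on [0, 1/4); t*exp(-sqrt(t)) on [1/4, 1); t**(-1/4) on [1, ∞)
reversing the shared t-power: t**(3/4) on [0, 1/4); exp(-sqrt(t)) on [1/4, 1); t**(-5/4) on [1, ∞)
invert the power substitution to get t**(3/2) on [0, 1/2); exp(-t) on [1/2, 1); t**(-5/2) on [1, ∞)
summing 3 kernel integrals split by 1/16, 1 yields ℳ[f](s)
[0, 1/16) adds the kernel integral of t**(7/8)
[1/16, 1) adds the kernel integral of sqrt(t)*exp(-t**(1/4))
segment 1 to ∞ holds t**(-1/8); add its integral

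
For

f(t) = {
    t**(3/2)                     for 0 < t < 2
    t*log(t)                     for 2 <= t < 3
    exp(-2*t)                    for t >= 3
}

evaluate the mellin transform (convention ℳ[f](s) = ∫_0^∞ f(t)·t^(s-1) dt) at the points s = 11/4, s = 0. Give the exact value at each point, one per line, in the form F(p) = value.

cuts at 2, 3: linearity sums the 3 kernel integrals
for t in [0, 2): the term is ∫ t**(3/2)·t^(s-1)
on [2, 3): add ∫ t*log(t)·t^(s-1) dt
between 3 and ∞ the integrand is exp(-2*t)·t^(s-1)

F(11/4) = -48*3**(3/4)/25 - 32*2**(3/4)*log(2)/15 + 2**(1/4)*uppergamma(11/4, 6)/8 + 128*2**(3/4)/225 + 64*2**(1/4)/17 + 36*3**(3/4)*log(3)/5
F(0) = -1 - Ei(-6) + 4*sqrt(2)/3 + log(27/4)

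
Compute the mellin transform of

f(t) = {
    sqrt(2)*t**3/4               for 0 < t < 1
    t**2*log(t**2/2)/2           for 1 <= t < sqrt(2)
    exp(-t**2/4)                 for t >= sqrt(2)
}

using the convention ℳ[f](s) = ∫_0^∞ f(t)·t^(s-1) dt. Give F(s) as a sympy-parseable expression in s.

undo the power substitution: sqrt(2)*t**(3/2)/4 on [0, 1); t*log(t/2)/2 on [1, 2); exp(-t/4) on [2, ∞)
strip the common scale on t: t**(3/2) on [0, 1/2); t*log(t) on [1/2, 1); exp(-t/2) on [1, ∞)
integrate the 3 segments split at 1, sqrt(2), then add the results
piece [0, 1): integrate sqrt(2)*t**3/4 against the kernel
between 1 and sqrt(2) the integrand is t**2*log(t**2/2)/2·t^(s-1)
for t in [sqrt(2), ∞): the term is ∫ exp(-t**2/4)·t^(s-1)

(-2*2**(s/2)*(s + 3) + 2*2**s*(s + 3)*(s**2/4 + s + 1)*uppergamma(s/2, 1/2) + s*(s + 3)*log(2)/2 + s + (s + 3)*log(2) + sqrt(2)*(s**2/4 + s + 1) + 3)/(4*(s + 3)*(s**2/4 + s + 1))
  Re(s) > -3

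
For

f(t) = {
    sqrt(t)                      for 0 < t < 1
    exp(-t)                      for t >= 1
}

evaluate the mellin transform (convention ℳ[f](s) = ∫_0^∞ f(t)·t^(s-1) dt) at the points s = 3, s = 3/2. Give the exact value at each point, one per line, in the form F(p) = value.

linearity at 1 turns ℳ[f](s) into 2 summed integrals
the [0, 1) slice contributes ∫ sqrt(t)·t^(s-1) dt
between 1 and ∞ the integrand is exp(-t)·t^(s-1)

F(3) = 2/7 + 5*exp(-1)
F(3/2) = sqrt(pi)*erfc(1)/2 + exp(-1) + 1/2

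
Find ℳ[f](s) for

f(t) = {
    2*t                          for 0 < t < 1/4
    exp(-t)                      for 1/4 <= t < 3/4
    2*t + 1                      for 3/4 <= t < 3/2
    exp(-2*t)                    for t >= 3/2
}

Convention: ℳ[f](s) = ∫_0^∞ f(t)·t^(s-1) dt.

(2*2**s*s*(s + 1)*uppergamma(s, 3) - 5*3**s*s - 2*3**s + 2*4**s*s*(s + 1)*uppergamma(s, 1/4) - 2*4**s*s*(s + 1)*uppergamma(s, 3/4) + 8*6**s*s + 2*6**s + s)/(2*2**(2*s)*s*(s + 1))
  Re(s) > -1

reversing the common scale on t: t on [0, 1/2); exp(-t/2) on [1/2, 3/2); t + 1 on [3/2, 3); …
decompose at 1/4, 3/4, 3/2; ℳ[f](s) sums the 4 pieces' integrals
over [0, 1/4), the kernel integral of 2*t enters the sum
on [1/4, 3/4) integrate f = exp(-t) against the kernel
over [3/4, 3/2), the kernel integral of (2*t + 1) enters the sum
on [3/2, ∞): add ∫ exp(-2*t)·t^(s-1) dt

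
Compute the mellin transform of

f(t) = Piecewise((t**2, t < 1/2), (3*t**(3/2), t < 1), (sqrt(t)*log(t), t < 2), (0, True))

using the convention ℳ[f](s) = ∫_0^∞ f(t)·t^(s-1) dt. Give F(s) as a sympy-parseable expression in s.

peel off the shared t-power: t**(3/2) on [0, 1/2); 3*t on [1/2, 1); log(t) on [1, 2)
treat the 3 regions marked off by 1/2, 1 separately and sum
over [0, 1/2), the kernel integral of t**2 enters the sum
for t in [1/2, 1): the term is ∫ 3*t**(3/2)·t^(s-1)
piece [1, 2): integrate sqrt(t)*log(t) against the kernel

2**(-s - 5/2)*(2**(s + 7/2)*(2*s + 1)**2*(3*s + 6) + 2**(s + 9/2)*(s + 2)*(2*s + 3) - 2**(2*s + 5)*(s + 2)*(2*s + 3) + 16*4**s*(s + 2)*(2*s + 1)*(2*s + 3)*log(2) + (-12*s - 24)*(2*s + 1)**2 + sqrt(2)*(2*s + 1)**2*(2*s + 3))/((s + 2)*(2*s + 1)**2*(2*s + 3))
  Re(s) > -2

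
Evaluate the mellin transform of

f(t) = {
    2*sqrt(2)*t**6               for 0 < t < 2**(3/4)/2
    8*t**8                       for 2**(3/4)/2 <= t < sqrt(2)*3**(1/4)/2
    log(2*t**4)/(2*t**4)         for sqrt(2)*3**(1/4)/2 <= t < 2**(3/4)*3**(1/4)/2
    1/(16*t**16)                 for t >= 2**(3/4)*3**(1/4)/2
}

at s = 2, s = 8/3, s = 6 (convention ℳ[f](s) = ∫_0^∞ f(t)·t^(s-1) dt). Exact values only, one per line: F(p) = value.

F(2) = -377*sqrt(6)/2268 - sqrt(6)*log(3)/12 - sqrt(3)*log(2)/6 - 3*sqrt(2)/80 + sqrt(3)*log(3)/6 + 67*sqrt(3)/120
F(8/3) = -809*18**(1/3)/2160 - 18**(1/3)*log(3)/8 - 6**(2/3)*log(2)/8 - 15*2**(1/3)/416 + 6**(2/3)*log(3)/8 + 123*6**(2/3)/256
F(6) = -269*sqrt(6)/1080 - sqrt(3)*log(3)/8 - 5*sqrt(2)/336 + sqrt(3)*log(2)/8 + sqrt(6)*log(3)/8 + 83*sqrt(3)/224

back out the power substitution: 2*sqrt(2)*t**3 on [0, sqrt(2)/2); 8*t**4 on [sqrt(2)/2, sqrt(3)/2); log(2*t**2)/(2*t**2) on [sqrt(3)/2, sqrt(6)/2); …
peel off the power substitution: 2*sqrt(2)*t**(3/2) on [0, 1/2); 8*t**2 on [1/2, 3/4); log(2*t)/(2*t) on [3/4, 3/2); …
reversing the common scale on t: t**(3/2) on [0, 1); 2*t**2 on [1, 3/2); log(t)/t on [3/2, 3); …
split f at 2**(3/4)/2, sqrt(2)*3**(1/4)/2, 2**(3/4)*3**(1/4)/2: ℳ[f](s) collects 4 kernel integrals
∫ over [0, 2**(3/4)/2) of 2*sqrt(2)*t**6·t^(s-1) joins the sum
∫ 8*t**8·t^(s-1) over [2**(3/4)/2, sqrt(2)*3**(1/4)/2)
∫ log(2*t**4)/(2*t**4)·t^(s-1) over [sqrt(2)*3**(1/4)/2, 2**(3/4)*3**(1/4)/2)
∫ 1/(16*t**16)·t^(s-1) over [2**(3/4)*3**(1/4)/2, ∞)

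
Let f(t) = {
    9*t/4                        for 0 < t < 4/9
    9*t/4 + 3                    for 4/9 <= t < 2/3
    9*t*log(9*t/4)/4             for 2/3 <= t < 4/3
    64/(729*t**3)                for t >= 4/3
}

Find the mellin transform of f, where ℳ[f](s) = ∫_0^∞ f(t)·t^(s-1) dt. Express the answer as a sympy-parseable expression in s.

remove the common scale on t first: 3*t/2 on [0, 2/3); 3*t/2 + 3 on [2/3, 1); 3*t*log(3*t/2)/2 on [1, 2); …
peel off the common scale on t: t on [0, 1); t + 3 on [1, 3/2); t*log(t) on [3/2, 3); …
linearity at 4/9, 2/3, 4/3 turns ℳ[f](s) into 4 summed integrals
[0, 4/9) adds the kernel integral of 9*t/4
segment [4/9, 2/3) carries (9*t/4 + 3); integrate it
∫ over [2/3, 4/3) of 9*t*log(9*t/4)/4·t^(s-1) joins the sum
segment 4/3 to ∞ holds 64/(729*t**3); add its integral

(-162*2**s*s*(s - 3)*(s**2 + 2*s + 1) - 162*2**s*(s - 3)*(s**2 + 2*s + 1) - 81*3**s*s**2*(s - 3)*(s + 1)*log(3) + 81*3**s*s**2*(s - 3)*(s + 1)*log(2) - 81*3**s*s*(s - 3)*(s + 1)*log(3) + 81*3**s*s*(s - 3)*(s + 1)*log(2) + 81*3**s*s*(s - 3)*(s + 1) + 243*3**s*s*(s - 3)*(s**2 + 2*s + 1) + 162*3**s*(s - 3)*(s**2 + 2*s + 1) + 162*6**s*s**2*(s - 3)*(s + 1)*log(3) - 162*6**s*s*(s - 3)*(s + 1) + 162*6**s*s*(s - 3)*(s + 1)*log(3) - 2*6**s*s*(s + 1)*(s**2 + 2*s + 1))/(54*(9/2)**s*s*(s - 3)*(s + 1)*(s**2 + 2*s + 1))
  -1 < Re(s) < 3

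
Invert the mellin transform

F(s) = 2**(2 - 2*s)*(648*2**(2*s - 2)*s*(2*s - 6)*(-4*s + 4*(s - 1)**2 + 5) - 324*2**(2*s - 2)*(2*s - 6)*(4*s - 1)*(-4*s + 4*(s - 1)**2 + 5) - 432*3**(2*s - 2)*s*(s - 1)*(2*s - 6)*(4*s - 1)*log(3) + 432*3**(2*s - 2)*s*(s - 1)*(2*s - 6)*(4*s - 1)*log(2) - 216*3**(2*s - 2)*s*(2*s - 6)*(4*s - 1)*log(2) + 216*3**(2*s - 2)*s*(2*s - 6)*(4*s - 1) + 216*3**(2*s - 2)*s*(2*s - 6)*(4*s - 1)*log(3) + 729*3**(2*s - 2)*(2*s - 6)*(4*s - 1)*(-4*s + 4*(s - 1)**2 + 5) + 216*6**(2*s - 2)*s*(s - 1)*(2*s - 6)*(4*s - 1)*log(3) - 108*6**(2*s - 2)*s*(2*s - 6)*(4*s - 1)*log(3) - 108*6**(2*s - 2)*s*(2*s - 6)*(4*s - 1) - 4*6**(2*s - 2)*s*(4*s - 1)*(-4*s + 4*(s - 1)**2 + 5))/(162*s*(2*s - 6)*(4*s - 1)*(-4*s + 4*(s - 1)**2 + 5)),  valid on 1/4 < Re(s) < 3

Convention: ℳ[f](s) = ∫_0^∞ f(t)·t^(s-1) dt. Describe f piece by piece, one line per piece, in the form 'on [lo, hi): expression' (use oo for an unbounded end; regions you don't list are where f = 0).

on [0, 1): t**(-1/4)
on [1, 9/4): 2
on [9/4, 9): log(sqrt(t))/t**(3/2)
on [9, oo): t**(-3)

strip the shared t-power: t**(3/4) on [0, 1); 2*t on [1, 9/4); log(sqrt(t))/sqrt(t) on [9/4, 9); …
undo the power substitution: t**(3/2) on [0, 1); 2*t**2 on [1, 3/2); log(t)/t on [3/2, 3); …
f breaks at 1, 9/4, 9 into 4 integrals to sum
the [0, 1) slice contributes ∫ t**(-1/4)·t^(s-1) dt
over [1, 9/4), the kernel integral of 2 enters the sum
piece [9/4, 9): integrate log(sqrt(t))/t**(3/2) against the kernel
piece [9, ∞): integrate t**(-3) against the kernel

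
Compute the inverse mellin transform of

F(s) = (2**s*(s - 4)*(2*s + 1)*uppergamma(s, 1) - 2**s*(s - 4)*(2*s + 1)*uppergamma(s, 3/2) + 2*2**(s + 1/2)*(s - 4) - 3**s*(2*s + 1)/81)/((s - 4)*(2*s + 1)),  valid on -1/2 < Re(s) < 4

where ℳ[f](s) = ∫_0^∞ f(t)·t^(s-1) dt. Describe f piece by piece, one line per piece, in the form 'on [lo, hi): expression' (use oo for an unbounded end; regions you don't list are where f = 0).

linearity at 2, 3 turns ℳ[f](s) into 3 summed integrals
on [0, 2): add ∫ sqrt(t)·t^(s-1) dt
segment [2, 3) carries exp(-t/2); integrate it
on [3, ∞) integrate f = t**(-4) against the kernel

on [0, 2): sqrt(t)
on [2, 3): exp(-t/2)
on [3, oo): t**(-4)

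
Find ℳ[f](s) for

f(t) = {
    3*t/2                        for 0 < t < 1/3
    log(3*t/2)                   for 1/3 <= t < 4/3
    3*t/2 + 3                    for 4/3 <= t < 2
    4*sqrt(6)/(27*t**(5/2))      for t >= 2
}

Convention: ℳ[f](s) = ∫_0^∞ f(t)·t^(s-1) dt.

(-270*2**(2*s)*s**2*(2*s - 5) + 54*2**(2*s)*s*(s + 1)*(2*s - 5)*log(2) - 162*2**(2*s)*s*(2*s - 5) - 54*2**(2*s)*(s + 1)*(2*s - 5) - 4*sqrt(3)*6**s*s**2*(s + 1) + 324*6**s*s**2*(2*s - 5) + 162*6**s*s*(2*s - 5) + 27*s**2*(2*s - 5) + 54*s*(s + 1)*(2*s - 5)*log(2) + (2*s - 5)*(54*s + 54))/(54*3**s*s**2*(s + 1)*(2*s - 5))
  -1 < Re(s) < 5/2

reversing the common scale on t: t on [0, 1/2); log(t) on [1/2, 2); t + 3 on [2, 3); …
cuts at 1/3, 4/3, 2: linearity sums the 4 kernel integrals
over [0, 1/3), the kernel integral of 3*t/2 enters the sum
between 1/3 and 4/3 the integrand is log(3*t/2)·t^(s-1)
between 4/3 and 2 the integrand is (3*t/2 + 3)·t^(s-1)
∫ over [2, ∞) of 4*sqrt(6)/(27*t**(5/2))·t^(s-1) joins the sum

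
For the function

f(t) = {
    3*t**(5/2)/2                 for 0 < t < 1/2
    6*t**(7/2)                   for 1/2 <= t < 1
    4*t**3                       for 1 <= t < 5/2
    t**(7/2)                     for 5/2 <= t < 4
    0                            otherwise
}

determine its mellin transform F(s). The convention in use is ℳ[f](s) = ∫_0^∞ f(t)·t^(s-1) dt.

breakpoints 1/2, 1, 5/2: one integral from each of the 4 segments
for t in [0, 1/2): the term is ∫ 3*t**(5/2)/2·t^(s-1)
∫ 6*t**(7/2)·t^(s-1) over [1/2, 1)
for t in [1, 5/2): the term is ∫ 4*t**3·t^(s-1)
segment [5/2, 4) carries t**(7/2); integrate it

(-12*2**(-s - 7/2)*(s + 3)*(2*s + 5) + 3*2**(-s - 5/2)*(s + 3)*(2*s + 7) + 2*4**(s + 7/2)*(s + 3)*(2*s + 5) + 4*(5/2)**(s + 3)*(2*s + 5)*(2*s + 7) - 2*(5/2)**(s + 7/2)*(s + 3)*(2*s + 5) + 12*(s + 3)*(2*s + 5) - 4*(2*s + 5)*(2*s + 7))/((s + 3)*(2*s + 5)*(2*s + 7))
  Re(s) > -5/2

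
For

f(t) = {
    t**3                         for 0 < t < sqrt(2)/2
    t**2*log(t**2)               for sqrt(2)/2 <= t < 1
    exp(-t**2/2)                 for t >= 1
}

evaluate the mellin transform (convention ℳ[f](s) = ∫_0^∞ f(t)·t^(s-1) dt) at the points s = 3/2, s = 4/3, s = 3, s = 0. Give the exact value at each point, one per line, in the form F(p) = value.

F(3/2) = 2**(1/4)*(-144*2**(3/4) + 49*sqrt(2) + 72 + 126*log(2) + 882*sqrt(2)*uppergamma(3/4, 1/2))/1764
F(4/3) = 2**(1/3)*(-234*2**(2/3) + 75*sqrt(2) + 117 + 195*log(2) + 1300*2**(1/3)*uppergamma(2/3, 1/2))/2600
F(3) = -71/1200 + sqrt(2)/100 + sqrt(2)*log(2)/40 + sqrt(2)*sqrt(pi)*erfc(sqrt(2)/2)/2 + exp(-1/2)
F(0) = -1/4 + sqrt(2)/12 + log(2)/4 - Ei(-1/2)/2

undo the power substitution: t**(3/2) on [0, 1/2); t*log(t) on [1/2, 1); exp(-t/2) on [1, ∞)
f breaks at sqrt(2)/2, 1 into 3 integrals to sum
∫ t**3·t^(s-1) over [0, sqrt(2)/2)
on [sqrt(2)/2, 1) integrate f = t**2*log(t**2) against the kernel
the [1, ∞) slice contributes ∫ exp(-t**2/2)·t^(s-1) dt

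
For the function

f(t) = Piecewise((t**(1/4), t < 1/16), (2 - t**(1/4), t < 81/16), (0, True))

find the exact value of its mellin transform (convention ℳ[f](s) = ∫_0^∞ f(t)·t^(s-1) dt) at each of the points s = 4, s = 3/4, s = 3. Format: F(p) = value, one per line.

invert the power substitution to get sqrt(t) on [0, 1/4); 2 - sqrt(t) on [1/4, 9/4)
undo the power substitution: t on [0, 1/2); 2 - t on [1/2, 3/2)
linearity at 1/16 turns ℳ[f](s) into 2 summed integrals
[0, 1/16) adds the kernel integral of t**(1/4)
on [1/16, 81/16) integrate f = (2 - t**(1/4)) against the kernel

F(4) = 53808399/557056
F(3/4) = 179/48
F(3) = 2125757/79872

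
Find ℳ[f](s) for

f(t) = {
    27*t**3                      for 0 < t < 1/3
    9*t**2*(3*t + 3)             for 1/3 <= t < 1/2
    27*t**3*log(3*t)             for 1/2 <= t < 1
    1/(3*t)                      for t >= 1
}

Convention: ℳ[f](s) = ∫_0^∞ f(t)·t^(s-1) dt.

invert the common scale on t to get t**3 on [0, 1); t**2*(t + 3) on [1, 3/2); t**3*log(t) on [3/2, 3); …
undo the shared t-power: t on [0, 1); t + 3 on [1, 3/2); t*log(t) on [3/2, 3); …
linearity at 1/3, 1/2, 1 turns ℳ[f](s) into 4 summed integrals
segment [0, 1/3) carries 27*t**3; integrate it
on [1/3, 1/2): add ∫ 9*t**2*(3*t + 3)·t^(s-1) dt
on [1/2, 1): add ∫ 27*t**3*log(3*t)·t^(s-1) dt
on [1, ∞) integrate f = 1/(3*t) against the kernel

2**(-s - 2)*(-162*2**(s + 2)*(s - 1)*(s + 2)*(2*s + (s + 2)**2 + 5) - 162*2**(s + 2)*(s - 1)*(2*s + (s + 2)**2 + 5) - 81*3**(s + 2)*(s - 1)*(s + 2)**2*(s + 3)*log(3) + 81*3**(s + 2)*(s - 1)*(s + 2)**2*(s + 3)*log(2) - 81*3**(s + 2)*(s - 1)*(s + 2)*(s + 3)*log(3) + 81*3**(s + 2)*(s - 1)*(s + 2)*(s + 3)*log(2) + 81*3**(s + 2)*(s - 1)*(s + 2)*(s + 3) + 243*3**(s + 2)*(s - 1)*(s + 2)*(2*s + (s + 2)**2 + 5) + 162*3**(s + 2)*(s - 1)*(2*s + (s + 2)**2 + 5) + 162*6**(s + 2)*(s - 1)*(s + 2)**2*(s + 3)*log(3) - 162*6**(s + 2)*(s - 1)*(s + 2)*(s + 3) + 162*6**(s + 2)*(s - 1)*(s + 2)*(s + 3)*log(3) - 2*6**(s + 2)*(s + 2)*(s + 3)*(2*s + (s + 2)**2 + 5))/(54*3**s*(s - 1)*(s + 2)*(s + 3)*(2*s + (s + 2)**2 + 5))
  -3 < Re(s) < 1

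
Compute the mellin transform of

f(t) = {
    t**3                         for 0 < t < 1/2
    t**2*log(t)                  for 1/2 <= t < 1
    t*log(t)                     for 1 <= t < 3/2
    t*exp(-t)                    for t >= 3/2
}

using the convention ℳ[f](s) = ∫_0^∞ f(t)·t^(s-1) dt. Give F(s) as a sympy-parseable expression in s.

(8*2**s*(s + 1)**2*(s + 3)*(2*s + (s + 1)**2 + 3)*uppergamma(s + 1, 3/2) - 8*2**s*(s + 1)**2*(s + 3) + 8*2**s*(s + 3)*(2*s + (s + 1)**2 + 3) + 3**s*(s + 1)*(s + 3)*(-12*log(2) + 12*log(3))*(2*s + (s + 1)**2 + 3) - 12*3**s*(s + 3)*(2*s + (s + 1)**2 + 3) + (s + 1)**3*(s + 3)*log(4) + (s + 1)**2*(s + 3)*log(4) + 2*(s + 1)**2*(s + 3) + (s + 1)**2*(2*s + (s + 1)**2 + 3))/(8*2**s*(s + 1)**2*(s + 3)*(2*s + (s + 1)**2 + 3))
  Re(s) > -3

the shared t-power comes off first: t**2 on [0, 1/2); t*log(t) on [1/2, 1); log(t) on [1, 3/2); …
summing 4 kernel integrals split by 1/2, 1, 3/2 yields ℳ[f](s)
segment 0 to 1/2 holds t**3; add its integral
on [1/2, 1) integrate f = t**2*log(t) against the kernel
piece [1, 3/2): integrate t*log(t) against the kernel
over [3/2, ∞), the kernel integral of t*exp(-t) enters the sum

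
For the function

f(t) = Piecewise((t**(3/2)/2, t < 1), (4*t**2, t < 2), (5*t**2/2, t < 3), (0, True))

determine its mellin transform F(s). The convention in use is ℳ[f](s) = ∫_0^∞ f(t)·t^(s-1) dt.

cuts at 1, 2: linearity sums the 3 kernel integrals
piece [0, 1): integrate t**(3/2)/2 against the kernel
on [1, 2): add ∫ 4*t**2·t^(s-1) dt
segment 2 to 3 holds 5*t**2/2; add its integral

(12*2**s*(2*s + 3) + 45*3**s*(2*s + 3) - 14*s - 20)/(2*(s + 2)*(2*s + 3))
  Re(s) > -3/2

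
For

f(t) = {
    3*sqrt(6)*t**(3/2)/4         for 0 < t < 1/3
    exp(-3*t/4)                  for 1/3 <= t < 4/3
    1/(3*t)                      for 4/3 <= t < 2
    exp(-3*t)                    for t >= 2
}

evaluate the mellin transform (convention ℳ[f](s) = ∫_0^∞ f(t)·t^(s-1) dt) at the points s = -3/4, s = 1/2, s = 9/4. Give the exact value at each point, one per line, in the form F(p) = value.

peel off the common scale on t: t**(3/2) on [0, 1/2); exp(-t/2) on [1/2, 2); 1/(2*t) on [2, 3); …
integrate the 4 segments split at 1/3, 4/3, 2, then add the results
segment 0 to 1/3 holds 3*sqrt(6)*t**(3/2)/4; add its integral
between 1/3 and 4/3 the integrand is exp(-3*t/4)·t^(s-1)
segment 4/3 to 2 holds 1/(3*t); add its integral
over [2, ∞), the kernel integral of exp(-3*t) enters the sum

F(-3/4) = -sqrt(2)*3**(3/4)*uppergamma(-3/4, 1)/4 - 2**(1/4)/21 + 3**(3/4)*uppergamma(-3/4, 6) + 31*sqrt(2)*3**(3/4)/84 + sqrt(2)*3**(3/4)*uppergamma(-3/4, 1/4)/4
F(1/2) = sqrt(2)*(-8 - 8*sqrt(6)*sqrt(pi)*erfc(1) + 4*sqrt(6)*sqrt(pi)*erfc(sqrt(6)) + sqrt(3) + 4*sqrt(6) + 8*sqrt(6)*sqrt(pi)*erfc(1/2))/24
F(9/4) = -16*sqrt(2)*3**(3/4)*uppergamma(9/4, 1)/27 - 47*sqrt(2)*3**(3/4)/405 + 3**(3/4)*uppergamma(9/4, 6)/27 + 8*2**(1/4)/15 + 16*sqrt(2)*3**(3/4)*uppergamma(9/4, 1/4)/27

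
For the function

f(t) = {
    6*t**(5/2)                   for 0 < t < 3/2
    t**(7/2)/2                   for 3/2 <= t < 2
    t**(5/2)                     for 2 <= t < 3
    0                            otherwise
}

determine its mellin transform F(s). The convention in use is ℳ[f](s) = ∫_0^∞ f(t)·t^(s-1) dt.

decompose at 3/2, 2; ℳ[f](s) sums the 3 pieces' integrals
over [0, 3/2), the kernel integral of 6*t**(5/2) enters the sum
segment [3/2, 2) carries t**(7/2)/2; integrate it
between 2 and 3 the integrand is t**(5/2)·t^(s-1)

(-256*sqrt(2)*2**(2*s) + 378*3**s*sqrt(6)*s + 1377*3**s*sqrt(6) + 576*sqrt(3)*6**s*s + 2016*sqrt(3)*6**s)/(16*2**s*(4*s**2 + 24*s + 35))
  Re(s) > -5/2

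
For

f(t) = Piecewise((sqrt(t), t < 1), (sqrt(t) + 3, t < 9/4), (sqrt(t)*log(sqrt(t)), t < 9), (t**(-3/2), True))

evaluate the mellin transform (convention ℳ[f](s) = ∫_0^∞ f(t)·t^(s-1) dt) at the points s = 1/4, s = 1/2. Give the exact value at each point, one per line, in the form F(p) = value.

F(1/4) = -12 - 356*sqrt(3)/135 + log(2**(sqrt(6))*3**(-sqrt(6) + 4*sqrt(3))) + 23*sqrt(6)/3
F(1/2) = 9*log(2)/4 + 143/72 + 27*log(3)/4

reversing the power substitution: t on [0, 1); t + 3 on [1, 3/2); t*log(t) on [3/2, 3); …
along the cuts 1, 9/4, 9, ℳ[f](s) splits into 4 integrals
the [0, 1) slice contributes ∫ sqrt(t)·t^(s-1) dt
[1, 9/4) adds the kernel integral of (sqrt(t) + 3)
on [9/4, 9) integrate f = sqrt(t)*log(sqrt(t)) against the kernel
over [9, ∞), the kernel integral of t**(-3/2) enters the sum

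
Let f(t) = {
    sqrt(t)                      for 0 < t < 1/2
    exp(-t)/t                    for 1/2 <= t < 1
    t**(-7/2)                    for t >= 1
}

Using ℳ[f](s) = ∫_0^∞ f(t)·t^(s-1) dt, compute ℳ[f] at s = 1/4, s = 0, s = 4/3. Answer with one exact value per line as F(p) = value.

F(1/4) = -uppergamma(-3/4, 1) + 4/13 + uppergamma(-3/4, 1/2) + 2*2**(1/4)/3
F(0) = -expint(2, 1) + 2/7 + 2*expint(2, 1/2) + sqrt(2)
F(4/3) = -uppergamma(1/3, 1) + 3*2**(1/6)/22 + 6/13 + uppergamma(1/3, 1/2)

the shared t-power comes off first: t**(3/2) on [0, 1/2); exp(-t) on [1/2, 1); t**(-5/2) on [1, ∞)
along the cuts 1/2, 1, ℳ[f](s) splits into 3 integrals
piece [0, 1/2): integrate sqrt(t) against the kernel
over [1/2, 1), the kernel integral of exp(-t)/t enters the sum
segment 1 to ∞ holds t**(-7/2); add its integral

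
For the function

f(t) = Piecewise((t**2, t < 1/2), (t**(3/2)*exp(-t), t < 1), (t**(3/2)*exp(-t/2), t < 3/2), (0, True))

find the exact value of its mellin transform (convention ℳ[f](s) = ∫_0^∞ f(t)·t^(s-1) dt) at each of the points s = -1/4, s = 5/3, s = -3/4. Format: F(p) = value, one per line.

F(-1/4) = -2*2**(1/4)*uppergamma(5/4, 3/4) - uppergamma(5/4, 1) + 2**(1/4)/7 + uppergamma(5/4, 1/2) + 2*2**(1/4)*uppergamma(5/4, 1/2)
F(5/3) = -8*2**(1/6)*uppergamma(19/6, 3/4) - uppergamma(19/6, 1) + 3*2**(1/3)/176 + uppergamma(19/6, 1/2) + 8*2**(1/6)*uppergamma(19/6, 1/2)
F(-3/4) = -2**(3/4)*uppergamma(3/4, 3/4) - uppergamma(3/4, 1) + 2**(3/4)/5 + uppergamma(3/4, 1/2) + 2**(3/4)*uppergamma(3/4, 1/2)

peel off the shared t-power: t**(3/2) on [0, 1/2); t*exp(-t) on [1/2, 1); t*exp(-t/2) on [1, 3/2)
back out the shared t-power: sqrt(t) on [0, 1/2); exp(-t) on [1/2, 1); exp(-t/2) on [1, 3/2)
cuts at 1/2, 1: linearity sums the 3 kernel integrals
segment [0, 1/2) carries t**2; integrate it
for t in [1/2, 1): the term is ∫ t**(3/2)*exp(-t)·t^(s-1)
piece [1, 3/2): integrate t**(3/2)*exp(-t/2) against the kernel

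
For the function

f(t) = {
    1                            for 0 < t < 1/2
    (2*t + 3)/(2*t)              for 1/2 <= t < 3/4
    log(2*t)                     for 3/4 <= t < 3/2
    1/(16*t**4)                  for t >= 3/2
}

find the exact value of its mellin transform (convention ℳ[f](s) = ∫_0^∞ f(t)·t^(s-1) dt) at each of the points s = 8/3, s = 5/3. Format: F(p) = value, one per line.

undo the common scale on t: 1 on [0, 1); (t + 3)/t on [1, 3/2); log(t) on [3/2, 3); …
undo the shared t-power: t on [0, 1); t + 3 on [1, 3/2); t*log(t) on [3/2, 3); …
breakpoints 1/2, 3/4, 3/2: one integral from each of the 4 segments
for t in [0, 1/2): the term is ∫ 1·t^(s-1)
for t in [1/2, 3/4): the term is ∫ (2*t + 3)/(2*t)·t^(s-1)
between 3/4 and 3/2 the integrand is log(2*t)·t^(s-1)
the [3/2, ∞) slice contributes ∫ 1/(16*t**4)·t^(s-1) dt

F(8/3) = -227*18**(1/3)/1536 - 9*2**(1/3)/40 - 27*6**(2/3)*log(3)/512 + 27*6**(2/3)*log(2)/512 + 4941*6**(2/3)/20480 + 27*18**(1/3)*log(3)/64
F(5/3) = -9*2**(1/3)/8 - 419*18**(1/3)/1575 - 9*6**(2/3)*log(3)/80 + 9*6**(2/3)*log(2)/80 + 9*18**(1/3)*log(3)/20 + 297*6**(2/3)/400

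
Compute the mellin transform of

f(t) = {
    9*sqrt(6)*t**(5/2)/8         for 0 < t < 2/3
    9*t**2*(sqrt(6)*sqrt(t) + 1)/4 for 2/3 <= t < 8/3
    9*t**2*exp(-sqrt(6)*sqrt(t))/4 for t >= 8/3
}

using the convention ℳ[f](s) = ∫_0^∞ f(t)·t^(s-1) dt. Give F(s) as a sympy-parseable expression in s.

back out the common scale on t: t**(5/2) on [0, 1); t**2*(2*sqrt(t) + 1) on [1, 4); t**2*exp(-2*sqrt(t)) on [4, ∞)
undo the shared t-power: sqrt(t) on [0, 1); 2*sqrt(t) + 1 on [1, 4); exp(-2*sqrt(t)) on [4, ∞)
the power substitution comes off first: t on [0, 1); 2*t + 1 on [1, 2); exp(-2*t) on [2, ∞)
linearity at 2/3, 8/3 turns ℳ[f](s) into 3 summed integrals
between 0 and 2/3 the integrand is 9*sqrt(6)*t**(5/2)/8·t^(s-1)
∫ 9*t**2*(sqrt(6)*sqrt(t) + 1)/4·t^(s-1) over [2/3, 8/3)
segment 8/3 to ∞ holds 9*t**2*exp(-sqrt(6)*sqrt(t))/4; add its integral

(1280*2**(4*s)*(s + 2) + 128*2**(4*s) - 32*2**(2*s)*(s + 2) - 8*2**(2*s) + (s + 2)*(2*s + 5)*uppergamma(2*s + 4, 4))/(8*6**s*(s + 2)*(2*s + 5))
  Re(s) > -5/2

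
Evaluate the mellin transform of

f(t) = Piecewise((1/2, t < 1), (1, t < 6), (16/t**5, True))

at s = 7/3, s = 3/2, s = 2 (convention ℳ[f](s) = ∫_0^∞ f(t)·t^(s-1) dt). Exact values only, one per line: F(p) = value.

remove the shared t-power first: t/2 on [0, 1); t on [1, 6); 16/t**4 on [6, ∞)
back out the common scale on t: t on [0, 1/2); 2*t on [1/2, 3); t**(-4) on [3, ∞)
split f at 1, 6: ℳ[f](s) collects 3 kernel integrals
segment [0, 1) carries 1/2; integrate it
piece [1, 6): integrate 1 against the kernel
the [6, ∞) slice contributes ∫ 16/t**5·t^(s-1) dt

F(7/3) = -3/14 + 3895*6**(1/3)/252
F(3/2) = -1/3 + 2270*sqrt(6)/567
F(2) = 5759/324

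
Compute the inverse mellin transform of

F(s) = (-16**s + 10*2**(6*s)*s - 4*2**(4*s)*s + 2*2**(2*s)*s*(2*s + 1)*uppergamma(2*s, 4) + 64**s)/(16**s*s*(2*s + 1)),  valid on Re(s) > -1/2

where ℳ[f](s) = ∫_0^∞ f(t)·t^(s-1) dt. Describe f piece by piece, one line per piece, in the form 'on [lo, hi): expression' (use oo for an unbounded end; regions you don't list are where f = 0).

peel off the power substitution: t on [0, 1); 2*t + 1 on [1, 2); exp(-2*t) on [2, ∞)
summing 3 kernel integrals split by 1, 4 yields ℳ[f](s)
over [0, 1), the kernel integral of sqrt(t) enters the sum
over [1, 4), the kernel integral of (2*sqrt(t) + 1) enters the sum
over [4, ∞), the kernel integral of exp(-2*sqrt(t)) enters the sum

on [0, 1): sqrt(t)
on [1, 4): 2*sqrt(t) + 1
on [4, oo): exp(-2*sqrt(t))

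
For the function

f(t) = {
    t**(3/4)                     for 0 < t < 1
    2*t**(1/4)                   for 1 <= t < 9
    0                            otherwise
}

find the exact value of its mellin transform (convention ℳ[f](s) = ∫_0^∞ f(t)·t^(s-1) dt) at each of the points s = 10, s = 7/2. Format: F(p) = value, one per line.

undo the power substitution: t**(3/2) on [0, 1); 2*sqrt(t) on [1, 3)
along the cuts 1, ℳ[f](s) splits into 2 integrals
on [0, 1): add ∫ t**(3/4)·t^(s-1) dt
on [1, 9) integrate f = 2*t**(1/4) against the kernel

F(10) = -180/1763 + 27894275208*sqrt(3)/41
F(7/2) = -76/255 + 5832*sqrt(3)/5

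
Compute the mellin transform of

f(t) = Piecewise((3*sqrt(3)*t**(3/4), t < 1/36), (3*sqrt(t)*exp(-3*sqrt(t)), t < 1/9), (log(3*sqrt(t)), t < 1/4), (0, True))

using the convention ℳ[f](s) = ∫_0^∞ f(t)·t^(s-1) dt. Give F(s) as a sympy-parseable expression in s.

(16*2**(2*s)*s**3*uppergamma(2*s + 1, 1/2) - 16*2**(2*s)*s**3*uppergamma(2*s + 1, 1) + 12*2**(2*s)*s**2*uppergamma(2*s + 1, 1/2) - 12*2**(2*s)*s**2*uppergamma(2*s + 1, 1) + 4*2**(2*s)*s + 3*2**(2*s) + 3**(2*s)*s**2*(-8*log(2) + 8*log(3)) - 4*3**(2*s)*s + 3**(2*s)*s*(-6*log(2) + 6*log(3)) - 3*3**(2*s) + 2*sqrt(2)*s**2)/(2*6**(2*s)*s**2*(4*s + 3))
  Re(s) > -3/4

strip the power substitution: 3*sqrt(3)*t**(3/2) on [0, 1/6); 3*t*exp(-3*t) on [1/6, 1/3); log(3*t) on [1/3, 1/2)
strip the common scale on t: t**(3/2) on [0, 1/2); t*exp(-t) on [1/2, 1); log(t) on [1, 3/2)
reversing the shared t-power: sqrt(t) on [0, 1/2); exp(-t) on [1/2, 1); log(t)/t on [1, 3/2)
breakpoints 1/36, 1/9: one integral from each of the 3 segments
the [0, 1/36) slice contributes ∫ 3*sqrt(3)*t**(3/4)·t^(s-1) dt
on [1/36, 1/9): add ∫ 3*sqrt(t)*exp(-3*sqrt(t))·t^(s-1) dt
over [1/9, 1/4), the kernel integral of log(3*sqrt(t)) enters the sum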